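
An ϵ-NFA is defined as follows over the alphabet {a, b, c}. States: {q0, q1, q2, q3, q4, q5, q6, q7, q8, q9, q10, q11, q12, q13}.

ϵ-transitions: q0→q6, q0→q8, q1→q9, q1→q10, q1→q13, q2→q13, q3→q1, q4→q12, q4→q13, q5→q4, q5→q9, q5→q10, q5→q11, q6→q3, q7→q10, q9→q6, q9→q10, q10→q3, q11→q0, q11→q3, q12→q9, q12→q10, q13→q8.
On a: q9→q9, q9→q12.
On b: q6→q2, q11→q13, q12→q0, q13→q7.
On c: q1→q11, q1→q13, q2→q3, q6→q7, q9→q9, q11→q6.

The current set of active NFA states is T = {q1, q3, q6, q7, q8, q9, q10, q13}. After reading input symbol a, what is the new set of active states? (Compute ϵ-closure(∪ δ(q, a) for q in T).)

{q1, q3, q6, q8, q9, q10, q12, q13}

q9 on a → {q9, q12}.
No a-transition from q1, q3, q6, q7, q8, q10, q13.
Union after reading a: {q9, q12}.
Now take the ϵ-closure:
From q9 via ϵ: add q6, q10.
From q6 via ϵ: add q3.
From q3 via ϵ: add q1.
From q1 via ϵ: add q13.
From q13 via ϵ: add q8.
No new states can be added; the closed set is {q1, q3, q6, q8, q9, q10, q12, q13}.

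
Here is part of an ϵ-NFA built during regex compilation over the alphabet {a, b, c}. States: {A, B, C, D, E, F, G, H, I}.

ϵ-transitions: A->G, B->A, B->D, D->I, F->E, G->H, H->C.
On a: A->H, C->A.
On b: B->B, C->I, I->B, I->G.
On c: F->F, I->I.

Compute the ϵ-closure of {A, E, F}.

{A, C, E, F, G, H}

Start with {A, E, F}.
From A via ϵ: add G.
From G via ϵ: add H.
From H via ϵ: add C.
No new states can be added; the closed set is {A, C, E, F, G, H}.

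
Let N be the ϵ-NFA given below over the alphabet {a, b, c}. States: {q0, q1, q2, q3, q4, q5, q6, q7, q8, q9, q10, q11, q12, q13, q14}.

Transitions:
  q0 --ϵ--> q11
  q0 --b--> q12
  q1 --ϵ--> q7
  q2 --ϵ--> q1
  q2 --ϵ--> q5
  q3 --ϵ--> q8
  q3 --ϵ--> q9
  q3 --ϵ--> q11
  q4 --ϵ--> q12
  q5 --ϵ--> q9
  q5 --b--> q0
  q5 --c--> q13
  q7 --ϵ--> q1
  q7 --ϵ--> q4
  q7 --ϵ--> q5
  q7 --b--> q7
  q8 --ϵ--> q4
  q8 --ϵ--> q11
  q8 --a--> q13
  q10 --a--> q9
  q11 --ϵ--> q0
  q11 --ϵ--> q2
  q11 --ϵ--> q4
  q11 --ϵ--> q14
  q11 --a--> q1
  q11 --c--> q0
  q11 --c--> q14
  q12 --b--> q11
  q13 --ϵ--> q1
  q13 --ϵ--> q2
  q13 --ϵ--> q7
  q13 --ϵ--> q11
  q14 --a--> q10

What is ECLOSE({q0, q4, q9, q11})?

Start with {q0, q4, q9, q11}.
From q4 via ϵ: add q12.
From q11 via ϵ: add q2, q14.
From q2 via ϵ: add q1, q5.
From q1 via ϵ: add q7.
No new states can be added; the closed set is {q0, q1, q2, q4, q5, q7, q9, q11, q12, q14}.

{q0, q1, q2, q4, q5, q7, q9, q11, q12, q14}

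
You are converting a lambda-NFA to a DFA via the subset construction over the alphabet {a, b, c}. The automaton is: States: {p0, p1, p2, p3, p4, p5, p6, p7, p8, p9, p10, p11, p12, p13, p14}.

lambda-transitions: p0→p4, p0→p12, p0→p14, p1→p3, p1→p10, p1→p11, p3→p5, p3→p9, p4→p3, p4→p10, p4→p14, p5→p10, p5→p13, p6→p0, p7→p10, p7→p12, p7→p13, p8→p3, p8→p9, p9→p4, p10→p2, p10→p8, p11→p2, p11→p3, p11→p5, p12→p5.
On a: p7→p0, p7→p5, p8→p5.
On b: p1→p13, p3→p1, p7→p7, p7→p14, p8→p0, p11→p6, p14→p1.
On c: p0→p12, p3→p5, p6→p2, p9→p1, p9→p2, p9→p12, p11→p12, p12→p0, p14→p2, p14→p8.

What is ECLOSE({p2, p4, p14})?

{p2, p3, p4, p5, p8, p9, p10, p13, p14}

Start with {p2, p4, p14}.
From p4 via lambda: add p3, p10.
From p3 via lambda: add p5, p9.
From p10 via lambda: add p8.
From p5 via lambda: add p13.
No new states can be added; the closed set is {p2, p3, p4, p5, p8, p9, p10, p13, p14}.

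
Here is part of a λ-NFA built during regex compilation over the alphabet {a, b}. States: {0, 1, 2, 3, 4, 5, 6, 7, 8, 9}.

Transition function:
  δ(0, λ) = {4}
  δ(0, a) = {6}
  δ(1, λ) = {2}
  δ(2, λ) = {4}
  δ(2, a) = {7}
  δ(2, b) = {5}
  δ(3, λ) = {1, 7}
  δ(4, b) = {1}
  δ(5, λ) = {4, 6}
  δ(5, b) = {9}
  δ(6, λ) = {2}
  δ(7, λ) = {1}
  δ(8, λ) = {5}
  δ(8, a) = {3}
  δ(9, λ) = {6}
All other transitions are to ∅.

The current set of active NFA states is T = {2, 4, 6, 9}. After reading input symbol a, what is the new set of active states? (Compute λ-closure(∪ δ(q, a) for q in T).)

{1, 2, 4, 7}

2 on a → {7}.
No a-transition from 4, 6, 9.
Union after reading a: {7}.
Now take the λ-closure:
From 7 via λ: add 1.
From 1 via λ: add 2.
From 2 via λ: add 4.
No new states can be added; the closed set is {1, 2, 4, 7}.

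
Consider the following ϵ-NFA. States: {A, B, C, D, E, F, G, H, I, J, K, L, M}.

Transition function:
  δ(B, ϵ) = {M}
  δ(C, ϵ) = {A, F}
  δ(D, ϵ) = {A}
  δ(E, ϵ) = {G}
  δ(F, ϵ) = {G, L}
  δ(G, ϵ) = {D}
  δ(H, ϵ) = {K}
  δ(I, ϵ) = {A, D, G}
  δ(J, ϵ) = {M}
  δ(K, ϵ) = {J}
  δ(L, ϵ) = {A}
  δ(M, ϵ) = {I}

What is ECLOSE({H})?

{A, D, G, H, I, J, K, M}

Start with {H}.
From H via ϵ: add K.
From K via ϵ: add J.
From J via ϵ: add M.
From M via ϵ: add I.
From I via ϵ: add A, D, G.
No new states can be added; the closed set is {A, D, G, H, I, J, K, M}.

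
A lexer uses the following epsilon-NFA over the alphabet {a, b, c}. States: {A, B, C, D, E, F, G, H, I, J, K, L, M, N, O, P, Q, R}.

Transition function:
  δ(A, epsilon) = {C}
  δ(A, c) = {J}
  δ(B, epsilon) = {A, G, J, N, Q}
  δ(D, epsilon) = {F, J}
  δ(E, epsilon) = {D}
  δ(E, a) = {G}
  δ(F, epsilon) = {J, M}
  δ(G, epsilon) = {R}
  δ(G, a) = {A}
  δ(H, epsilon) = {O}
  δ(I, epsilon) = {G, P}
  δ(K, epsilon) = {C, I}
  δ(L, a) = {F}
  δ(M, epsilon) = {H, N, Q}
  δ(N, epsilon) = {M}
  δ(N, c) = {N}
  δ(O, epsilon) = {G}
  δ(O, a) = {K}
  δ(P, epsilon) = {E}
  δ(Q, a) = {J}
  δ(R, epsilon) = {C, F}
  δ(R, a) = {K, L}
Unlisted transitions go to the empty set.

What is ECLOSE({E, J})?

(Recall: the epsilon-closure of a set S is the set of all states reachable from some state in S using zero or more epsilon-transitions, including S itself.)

{C, D, E, F, G, H, J, M, N, O, Q, R}

Start with {E, J}.
From E via epsilon: add D.
From D via epsilon: add F.
From F via epsilon: add M.
From M via epsilon: add H, N, Q.
From H via epsilon: add O.
From O via epsilon: add G.
From G via epsilon: add R.
From R via epsilon: add C.
No new states can be added; the closed set is {C, D, E, F, G, H, J, M, N, O, Q, R}.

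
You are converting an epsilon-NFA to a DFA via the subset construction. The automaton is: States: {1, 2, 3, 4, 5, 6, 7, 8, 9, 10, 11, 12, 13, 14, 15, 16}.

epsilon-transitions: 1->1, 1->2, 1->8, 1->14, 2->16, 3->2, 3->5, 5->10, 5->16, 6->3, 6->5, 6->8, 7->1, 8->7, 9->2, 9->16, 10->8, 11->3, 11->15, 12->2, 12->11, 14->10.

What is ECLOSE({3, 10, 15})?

{1, 2, 3, 5, 7, 8, 10, 14, 15, 16}

Start with {3, 10, 15}.
From 3 via epsilon: add 2, 5.
From 10 via epsilon: add 8.
From 2 via epsilon: add 16.
From 8 via epsilon: add 7.
From 7 via epsilon: add 1.
From 1 via epsilon: add 14.
No new states can be added; the closed set is {1, 2, 3, 5, 7, 8, 10, 14, 15, 16}.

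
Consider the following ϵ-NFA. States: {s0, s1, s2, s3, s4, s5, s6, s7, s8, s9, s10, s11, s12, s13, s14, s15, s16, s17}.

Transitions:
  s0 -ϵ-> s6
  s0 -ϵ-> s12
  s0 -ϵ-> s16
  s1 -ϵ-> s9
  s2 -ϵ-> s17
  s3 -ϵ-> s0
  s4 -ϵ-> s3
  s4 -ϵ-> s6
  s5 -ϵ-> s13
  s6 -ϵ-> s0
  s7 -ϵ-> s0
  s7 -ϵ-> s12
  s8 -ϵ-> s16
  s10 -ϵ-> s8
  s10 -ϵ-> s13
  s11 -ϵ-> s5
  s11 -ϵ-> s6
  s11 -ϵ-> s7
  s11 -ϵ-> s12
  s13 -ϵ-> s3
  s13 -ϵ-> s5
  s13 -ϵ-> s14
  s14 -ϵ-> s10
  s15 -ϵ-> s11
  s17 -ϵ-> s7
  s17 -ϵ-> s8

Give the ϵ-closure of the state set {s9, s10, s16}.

{s0, s3, s5, s6, s8, s9, s10, s12, s13, s14, s16}

Start with {s9, s10, s16}.
From s10 via ϵ: add s8, s13.
From s13 via ϵ: add s3, s5, s14.
From s3 via ϵ: add s0.
From s0 via ϵ: add s6, s12.
No new states can be added; the closed set is {s0, s3, s5, s6, s8, s9, s10, s12, s13, s14, s16}.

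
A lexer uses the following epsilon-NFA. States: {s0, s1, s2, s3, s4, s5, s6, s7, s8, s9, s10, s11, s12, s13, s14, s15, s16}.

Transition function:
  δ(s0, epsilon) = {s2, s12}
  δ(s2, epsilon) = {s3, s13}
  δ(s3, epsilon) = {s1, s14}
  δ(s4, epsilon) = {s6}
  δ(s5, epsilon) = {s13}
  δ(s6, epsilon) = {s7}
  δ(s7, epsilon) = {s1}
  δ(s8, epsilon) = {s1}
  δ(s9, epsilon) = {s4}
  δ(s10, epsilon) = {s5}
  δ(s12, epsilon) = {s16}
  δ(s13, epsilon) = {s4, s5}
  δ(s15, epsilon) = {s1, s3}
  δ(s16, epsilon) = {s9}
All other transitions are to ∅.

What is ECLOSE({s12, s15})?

Start with {s12, s15}.
From s12 via epsilon: add s16.
From s15 via epsilon: add s1, s3.
From s3 via epsilon: add s14.
From s16 via epsilon: add s9.
From s9 via epsilon: add s4.
From s4 via epsilon: add s6.
From s6 via epsilon: add s7.
No new states can be added; the closed set is {s1, s3, s4, s6, s7, s9, s12, s14, s15, s16}.

{s1, s3, s4, s6, s7, s9, s12, s14, s15, s16}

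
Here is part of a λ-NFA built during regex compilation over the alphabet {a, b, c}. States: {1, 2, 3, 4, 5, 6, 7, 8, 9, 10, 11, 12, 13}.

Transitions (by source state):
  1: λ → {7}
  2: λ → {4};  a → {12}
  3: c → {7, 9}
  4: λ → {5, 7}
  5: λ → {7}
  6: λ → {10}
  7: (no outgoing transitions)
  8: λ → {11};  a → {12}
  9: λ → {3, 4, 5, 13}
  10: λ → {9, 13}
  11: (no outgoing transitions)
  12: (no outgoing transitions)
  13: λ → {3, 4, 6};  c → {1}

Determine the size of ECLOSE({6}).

Start with {6}.
From 6 via λ: add 10.
From 10 via λ: add 9, 13.
From 9 via λ: add 3, 4, 5.
From 4 via λ: add 7.
λ-closure = {3, 4, 5, 6, 7, 9, 10, 13}, which has 8 states.

8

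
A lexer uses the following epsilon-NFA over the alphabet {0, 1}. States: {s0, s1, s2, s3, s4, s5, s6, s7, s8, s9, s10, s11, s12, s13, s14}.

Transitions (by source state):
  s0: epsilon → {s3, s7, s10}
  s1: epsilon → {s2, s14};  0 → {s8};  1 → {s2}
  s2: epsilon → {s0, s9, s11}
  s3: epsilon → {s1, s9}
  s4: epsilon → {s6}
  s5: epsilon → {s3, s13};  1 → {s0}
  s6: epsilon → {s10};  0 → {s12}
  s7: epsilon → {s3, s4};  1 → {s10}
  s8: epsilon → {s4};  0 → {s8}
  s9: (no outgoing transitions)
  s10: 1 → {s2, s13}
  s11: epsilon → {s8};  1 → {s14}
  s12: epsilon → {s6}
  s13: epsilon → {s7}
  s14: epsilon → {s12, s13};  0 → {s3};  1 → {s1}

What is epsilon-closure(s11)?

Start with {s11}.
From s11 via epsilon: add s8.
From s8 via epsilon: add s4.
From s4 via epsilon: add s6.
From s6 via epsilon: add s10.
No new states can be added; the closed set is {s4, s6, s8, s10, s11}.

{s4, s6, s8, s10, s11}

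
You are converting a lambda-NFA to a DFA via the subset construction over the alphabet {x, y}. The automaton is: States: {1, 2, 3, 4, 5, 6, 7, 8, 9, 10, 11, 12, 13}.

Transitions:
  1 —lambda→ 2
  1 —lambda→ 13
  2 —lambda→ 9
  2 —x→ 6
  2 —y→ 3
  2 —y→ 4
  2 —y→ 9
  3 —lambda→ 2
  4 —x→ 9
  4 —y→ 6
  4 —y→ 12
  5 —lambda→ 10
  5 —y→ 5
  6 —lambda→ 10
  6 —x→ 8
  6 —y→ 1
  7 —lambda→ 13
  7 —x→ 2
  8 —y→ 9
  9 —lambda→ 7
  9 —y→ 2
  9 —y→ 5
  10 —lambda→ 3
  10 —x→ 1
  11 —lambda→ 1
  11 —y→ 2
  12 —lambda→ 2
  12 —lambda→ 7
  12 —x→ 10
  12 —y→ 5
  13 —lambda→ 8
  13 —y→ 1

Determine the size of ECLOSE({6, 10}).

Start with {6, 10}.
From 10 via lambda: add 3.
From 3 via lambda: add 2.
From 2 via lambda: add 9.
From 9 via lambda: add 7.
From 7 via lambda: add 13.
From 13 via lambda: add 8.
lambda-closure = {2, 3, 6, 7, 8, 9, 10, 13}, which has 8 states.

8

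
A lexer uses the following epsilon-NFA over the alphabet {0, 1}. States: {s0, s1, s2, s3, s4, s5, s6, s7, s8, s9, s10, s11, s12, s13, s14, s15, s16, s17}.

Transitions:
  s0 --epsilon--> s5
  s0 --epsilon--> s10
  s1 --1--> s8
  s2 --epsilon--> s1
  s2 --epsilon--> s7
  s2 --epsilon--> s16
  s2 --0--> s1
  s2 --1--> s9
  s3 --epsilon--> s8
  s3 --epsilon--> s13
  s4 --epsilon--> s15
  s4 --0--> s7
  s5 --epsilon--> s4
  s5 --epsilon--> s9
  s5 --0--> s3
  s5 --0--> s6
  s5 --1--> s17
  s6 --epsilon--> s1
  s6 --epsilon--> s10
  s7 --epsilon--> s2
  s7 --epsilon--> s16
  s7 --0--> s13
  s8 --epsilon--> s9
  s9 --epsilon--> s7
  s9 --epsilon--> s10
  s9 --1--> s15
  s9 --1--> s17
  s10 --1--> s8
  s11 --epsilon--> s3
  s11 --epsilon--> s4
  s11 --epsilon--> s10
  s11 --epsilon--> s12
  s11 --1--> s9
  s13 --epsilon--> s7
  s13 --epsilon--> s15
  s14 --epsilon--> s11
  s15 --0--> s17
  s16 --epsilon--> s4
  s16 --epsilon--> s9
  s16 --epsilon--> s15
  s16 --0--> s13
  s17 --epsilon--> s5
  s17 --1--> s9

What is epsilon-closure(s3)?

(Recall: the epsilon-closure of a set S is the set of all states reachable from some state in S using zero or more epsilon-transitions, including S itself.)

{s1, s2, s3, s4, s7, s8, s9, s10, s13, s15, s16}

Start with {s3}.
From s3 via epsilon: add s8, s13.
From s8 via epsilon: add s9.
From s13 via epsilon: add s7, s15.
From s7 via epsilon: add s2, s16.
From s9 via epsilon: add s10.
From s2 via epsilon: add s1.
From s16 via epsilon: add s4.
No new states can be added; the closed set is {s1, s2, s3, s4, s7, s8, s9, s10, s13, s15, s16}.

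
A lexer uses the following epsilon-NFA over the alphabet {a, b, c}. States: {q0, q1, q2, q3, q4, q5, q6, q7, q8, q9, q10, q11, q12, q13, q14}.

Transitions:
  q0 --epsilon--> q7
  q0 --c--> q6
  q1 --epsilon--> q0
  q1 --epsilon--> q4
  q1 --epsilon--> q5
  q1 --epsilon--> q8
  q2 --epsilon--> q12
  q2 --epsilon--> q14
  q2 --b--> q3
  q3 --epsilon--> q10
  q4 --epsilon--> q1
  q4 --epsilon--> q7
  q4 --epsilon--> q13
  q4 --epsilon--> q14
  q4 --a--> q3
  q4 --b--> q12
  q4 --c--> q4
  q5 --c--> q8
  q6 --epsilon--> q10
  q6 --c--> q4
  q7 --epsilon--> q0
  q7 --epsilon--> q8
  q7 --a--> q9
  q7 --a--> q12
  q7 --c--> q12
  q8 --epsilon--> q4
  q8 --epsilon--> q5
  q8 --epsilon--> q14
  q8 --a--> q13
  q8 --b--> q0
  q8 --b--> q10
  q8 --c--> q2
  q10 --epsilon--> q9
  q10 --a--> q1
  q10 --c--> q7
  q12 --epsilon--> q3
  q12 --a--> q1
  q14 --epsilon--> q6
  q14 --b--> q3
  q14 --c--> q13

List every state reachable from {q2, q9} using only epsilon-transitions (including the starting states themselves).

{q2, q3, q6, q9, q10, q12, q14}

Start with {q2, q9}.
From q2 via epsilon: add q12, q14.
From q12 via epsilon: add q3.
From q14 via epsilon: add q6.
From q3 via epsilon: add q10.
No new states can be added; the closed set is {q2, q3, q6, q9, q10, q12, q14}.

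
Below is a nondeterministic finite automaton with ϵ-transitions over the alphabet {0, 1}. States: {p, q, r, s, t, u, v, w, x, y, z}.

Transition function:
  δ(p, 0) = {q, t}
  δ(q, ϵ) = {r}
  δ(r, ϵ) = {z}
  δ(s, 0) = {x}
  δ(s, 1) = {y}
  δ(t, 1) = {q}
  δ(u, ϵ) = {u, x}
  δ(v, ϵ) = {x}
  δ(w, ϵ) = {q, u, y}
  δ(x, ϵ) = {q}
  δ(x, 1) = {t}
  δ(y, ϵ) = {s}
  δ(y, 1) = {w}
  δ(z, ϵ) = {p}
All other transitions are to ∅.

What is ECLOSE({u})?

{p, q, r, u, x, z}

Start with {u}.
From u via ϵ: add x.
From x via ϵ: add q.
From q via ϵ: add r.
From r via ϵ: add z.
From z via ϵ: add p.
No new states can be added; the closed set is {p, q, r, u, x, z}.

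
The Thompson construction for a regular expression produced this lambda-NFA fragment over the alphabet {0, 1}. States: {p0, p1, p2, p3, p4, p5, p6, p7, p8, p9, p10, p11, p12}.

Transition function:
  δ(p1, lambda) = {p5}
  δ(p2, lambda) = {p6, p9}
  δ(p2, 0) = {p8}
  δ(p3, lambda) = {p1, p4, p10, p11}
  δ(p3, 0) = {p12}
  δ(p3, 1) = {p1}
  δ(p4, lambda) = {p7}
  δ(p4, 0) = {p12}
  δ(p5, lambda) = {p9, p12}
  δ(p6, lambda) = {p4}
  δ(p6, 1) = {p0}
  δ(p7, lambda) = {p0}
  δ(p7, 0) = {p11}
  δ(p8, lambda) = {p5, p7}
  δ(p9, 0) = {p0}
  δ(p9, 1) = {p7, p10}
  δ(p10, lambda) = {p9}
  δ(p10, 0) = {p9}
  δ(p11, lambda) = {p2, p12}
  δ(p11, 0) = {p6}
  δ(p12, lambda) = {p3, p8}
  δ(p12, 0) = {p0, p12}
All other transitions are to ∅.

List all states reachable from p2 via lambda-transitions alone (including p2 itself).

{p0, p2, p4, p6, p7, p9}

Start with {p2}.
From p2 via lambda: add p6, p9.
From p6 via lambda: add p4.
From p4 via lambda: add p7.
From p7 via lambda: add p0.
No new states can be added; the closed set is {p0, p2, p4, p6, p7, p9}.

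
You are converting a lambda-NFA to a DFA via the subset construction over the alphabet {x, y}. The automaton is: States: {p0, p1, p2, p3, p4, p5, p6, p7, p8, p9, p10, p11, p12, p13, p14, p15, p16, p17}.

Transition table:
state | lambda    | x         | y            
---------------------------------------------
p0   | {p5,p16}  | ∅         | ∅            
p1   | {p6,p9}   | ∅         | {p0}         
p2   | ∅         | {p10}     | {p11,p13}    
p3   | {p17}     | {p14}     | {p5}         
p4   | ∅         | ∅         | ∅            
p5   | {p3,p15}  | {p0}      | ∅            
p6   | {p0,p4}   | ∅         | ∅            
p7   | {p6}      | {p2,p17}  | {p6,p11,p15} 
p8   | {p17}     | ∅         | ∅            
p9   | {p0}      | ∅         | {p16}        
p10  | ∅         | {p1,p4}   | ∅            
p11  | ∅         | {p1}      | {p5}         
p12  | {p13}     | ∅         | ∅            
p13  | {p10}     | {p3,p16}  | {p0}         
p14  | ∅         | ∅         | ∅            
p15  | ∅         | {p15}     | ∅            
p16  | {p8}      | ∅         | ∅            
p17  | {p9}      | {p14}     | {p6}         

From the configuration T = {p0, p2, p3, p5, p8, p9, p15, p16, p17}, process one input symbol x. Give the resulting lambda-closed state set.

p2 on x → {p10}.
p3 on x → {p14}.
p5 on x → {p0}.
p15 on x → {p15}.
p17 on x → {p14}.
No x-transition from p0, p8, p9, p16.
Union after reading x: {p0, p10, p14, p15}.
Now take the lambda-closure:
From p0 via lambda: add p5, p16.
From p5 via lambda: add p3.
From p16 via lambda: add p8.
From p3 via lambda: add p17.
From p17 via lambda: add p9.
No new states can be added; the closed set is {p0, p3, p5, p8, p9, p10, p14, p15, p16, p17}.

{p0, p3, p5, p8, p9, p10, p14, p15, p16, p17}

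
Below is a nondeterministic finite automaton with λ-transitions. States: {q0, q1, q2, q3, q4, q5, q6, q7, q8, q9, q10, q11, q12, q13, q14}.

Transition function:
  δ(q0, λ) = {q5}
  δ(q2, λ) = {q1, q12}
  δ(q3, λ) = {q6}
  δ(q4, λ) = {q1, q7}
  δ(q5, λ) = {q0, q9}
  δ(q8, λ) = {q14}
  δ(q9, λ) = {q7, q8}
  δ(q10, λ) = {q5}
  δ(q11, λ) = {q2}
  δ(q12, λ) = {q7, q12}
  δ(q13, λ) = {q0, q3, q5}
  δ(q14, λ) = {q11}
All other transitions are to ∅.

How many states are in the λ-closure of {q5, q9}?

Start with {q5, q9}.
From q5 via λ: add q0.
From q9 via λ: add q7, q8.
From q8 via λ: add q14.
From q14 via λ: add q11.
From q11 via λ: add q2.
From q2 via λ: add q1, q12.
λ-closure = {q0, q1, q2, q5, q7, q8, q9, q11, q12, q14}, which has 10 states.

10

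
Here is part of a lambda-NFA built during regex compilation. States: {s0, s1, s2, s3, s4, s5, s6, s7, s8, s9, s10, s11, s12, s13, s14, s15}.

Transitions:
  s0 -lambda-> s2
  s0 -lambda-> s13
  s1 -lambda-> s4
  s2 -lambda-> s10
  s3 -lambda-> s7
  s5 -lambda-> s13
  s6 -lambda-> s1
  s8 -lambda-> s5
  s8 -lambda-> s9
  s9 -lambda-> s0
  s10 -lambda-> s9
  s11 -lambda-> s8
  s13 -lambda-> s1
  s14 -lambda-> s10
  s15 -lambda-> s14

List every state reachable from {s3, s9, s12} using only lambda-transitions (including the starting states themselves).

{s0, s1, s2, s3, s4, s7, s9, s10, s12, s13}

Start with {s3, s9, s12}.
From s3 via lambda: add s7.
From s9 via lambda: add s0.
From s0 via lambda: add s2, s13.
From s2 via lambda: add s10.
From s13 via lambda: add s1.
From s1 via lambda: add s4.
No new states can be added; the closed set is {s0, s1, s2, s3, s4, s7, s9, s10, s12, s13}.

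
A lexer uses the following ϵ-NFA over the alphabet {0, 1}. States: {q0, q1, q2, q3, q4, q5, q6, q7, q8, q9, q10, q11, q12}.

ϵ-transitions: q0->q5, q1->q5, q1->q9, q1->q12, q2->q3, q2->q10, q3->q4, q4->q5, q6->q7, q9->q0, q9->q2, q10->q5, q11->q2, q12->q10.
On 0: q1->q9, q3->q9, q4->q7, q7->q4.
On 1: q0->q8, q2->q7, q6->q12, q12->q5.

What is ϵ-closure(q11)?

Start with {q11}.
From q11 via ϵ: add q2.
From q2 via ϵ: add q3, q10.
From q3 via ϵ: add q4.
From q10 via ϵ: add q5.
No new states can be added; the closed set is {q2, q3, q4, q5, q10, q11}.

{q2, q3, q4, q5, q10, q11}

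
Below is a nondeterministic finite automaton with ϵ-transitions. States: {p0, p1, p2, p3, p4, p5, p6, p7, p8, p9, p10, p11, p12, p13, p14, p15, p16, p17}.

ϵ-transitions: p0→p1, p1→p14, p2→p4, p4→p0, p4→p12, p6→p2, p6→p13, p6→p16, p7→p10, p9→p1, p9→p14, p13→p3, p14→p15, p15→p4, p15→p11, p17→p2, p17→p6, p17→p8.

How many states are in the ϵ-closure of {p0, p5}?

Start with {p0, p5}.
From p0 via ϵ: add p1.
From p1 via ϵ: add p14.
From p14 via ϵ: add p15.
From p15 via ϵ: add p4, p11.
From p4 via ϵ: add p12.
ϵ-closure = {p0, p1, p4, p5, p11, p12, p14, p15}, which has 8 states.

8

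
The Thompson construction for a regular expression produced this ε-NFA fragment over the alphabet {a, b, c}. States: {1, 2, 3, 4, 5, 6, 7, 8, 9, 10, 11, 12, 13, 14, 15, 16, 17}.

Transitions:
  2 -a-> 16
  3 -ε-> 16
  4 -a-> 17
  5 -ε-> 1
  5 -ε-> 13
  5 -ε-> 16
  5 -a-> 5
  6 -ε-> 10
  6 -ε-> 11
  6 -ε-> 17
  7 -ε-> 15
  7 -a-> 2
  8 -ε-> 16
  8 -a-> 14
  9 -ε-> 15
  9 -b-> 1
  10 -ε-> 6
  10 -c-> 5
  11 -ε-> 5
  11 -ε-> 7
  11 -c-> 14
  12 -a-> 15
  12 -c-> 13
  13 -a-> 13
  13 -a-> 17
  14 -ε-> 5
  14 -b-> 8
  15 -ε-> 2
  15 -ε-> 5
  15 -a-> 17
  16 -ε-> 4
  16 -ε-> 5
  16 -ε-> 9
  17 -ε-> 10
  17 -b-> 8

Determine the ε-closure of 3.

{1, 2, 3, 4, 5, 9, 13, 15, 16}

Start with {3}.
From 3 via ε: add 16.
From 16 via ε: add 4, 5, 9.
From 5 via ε: add 1, 13.
From 9 via ε: add 15.
From 15 via ε: add 2.
No new states can be added; the closed set is {1, 2, 3, 4, 5, 9, 13, 15, 16}.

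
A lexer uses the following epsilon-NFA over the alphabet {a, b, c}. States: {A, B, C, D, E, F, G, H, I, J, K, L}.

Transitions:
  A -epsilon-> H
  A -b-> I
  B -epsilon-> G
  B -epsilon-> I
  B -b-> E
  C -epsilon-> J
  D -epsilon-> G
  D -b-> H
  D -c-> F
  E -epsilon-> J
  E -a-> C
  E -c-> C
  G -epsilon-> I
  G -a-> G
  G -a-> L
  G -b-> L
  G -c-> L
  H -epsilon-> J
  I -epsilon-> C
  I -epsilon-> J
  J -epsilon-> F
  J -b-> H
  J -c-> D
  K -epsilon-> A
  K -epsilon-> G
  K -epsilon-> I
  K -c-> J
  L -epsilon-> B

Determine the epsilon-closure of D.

Start with {D}.
From D via epsilon: add G.
From G via epsilon: add I.
From I via epsilon: add C, J.
From J via epsilon: add F.
No new states can be added; the closed set is {C, D, F, G, I, J}.

{C, D, F, G, I, J}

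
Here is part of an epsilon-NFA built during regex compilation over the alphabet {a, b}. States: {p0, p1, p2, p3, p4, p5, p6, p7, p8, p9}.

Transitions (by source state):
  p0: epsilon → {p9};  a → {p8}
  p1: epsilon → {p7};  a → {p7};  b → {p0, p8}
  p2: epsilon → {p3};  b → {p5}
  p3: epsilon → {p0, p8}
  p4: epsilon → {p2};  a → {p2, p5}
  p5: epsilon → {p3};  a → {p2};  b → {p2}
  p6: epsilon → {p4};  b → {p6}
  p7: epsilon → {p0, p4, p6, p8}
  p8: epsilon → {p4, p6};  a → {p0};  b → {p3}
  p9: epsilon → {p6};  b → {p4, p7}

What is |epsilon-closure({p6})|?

Start with {p6}.
From p6 via epsilon: add p4.
From p4 via epsilon: add p2.
From p2 via epsilon: add p3.
From p3 via epsilon: add p0, p8.
From p0 via epsilon: add p9.
epsilon-closure = {p0, p2, p3, p4, p6, p8, p9}, which has 7 states.

7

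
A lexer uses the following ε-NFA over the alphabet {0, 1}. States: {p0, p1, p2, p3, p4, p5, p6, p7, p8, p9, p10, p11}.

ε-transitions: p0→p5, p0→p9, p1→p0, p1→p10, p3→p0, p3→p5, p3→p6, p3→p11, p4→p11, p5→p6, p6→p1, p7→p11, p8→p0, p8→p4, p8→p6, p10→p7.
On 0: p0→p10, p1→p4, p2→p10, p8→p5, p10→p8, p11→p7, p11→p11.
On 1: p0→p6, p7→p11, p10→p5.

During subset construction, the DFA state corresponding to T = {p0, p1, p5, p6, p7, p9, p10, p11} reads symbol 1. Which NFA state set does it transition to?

{p0, p1, p5, p6, p7, p9, p10, p11}

p0 on 1 → {p6}.
p7 on 1 → {p11}.
p10 on 1 → {p5}.
No 1-transition from p1, p5, p6, p9, p11.
Union after reading 1: {p5, p6, p11}.
Now take the ε-closure:
From p6 via ε: add p1.
From p1 via ε: add p0, p10.
From p0 via ε: add p9.
From p10 via ε: add p7.
No new states can be added; the closed set is {p0, p1, p5, p6, p7, p9, p10, p11}.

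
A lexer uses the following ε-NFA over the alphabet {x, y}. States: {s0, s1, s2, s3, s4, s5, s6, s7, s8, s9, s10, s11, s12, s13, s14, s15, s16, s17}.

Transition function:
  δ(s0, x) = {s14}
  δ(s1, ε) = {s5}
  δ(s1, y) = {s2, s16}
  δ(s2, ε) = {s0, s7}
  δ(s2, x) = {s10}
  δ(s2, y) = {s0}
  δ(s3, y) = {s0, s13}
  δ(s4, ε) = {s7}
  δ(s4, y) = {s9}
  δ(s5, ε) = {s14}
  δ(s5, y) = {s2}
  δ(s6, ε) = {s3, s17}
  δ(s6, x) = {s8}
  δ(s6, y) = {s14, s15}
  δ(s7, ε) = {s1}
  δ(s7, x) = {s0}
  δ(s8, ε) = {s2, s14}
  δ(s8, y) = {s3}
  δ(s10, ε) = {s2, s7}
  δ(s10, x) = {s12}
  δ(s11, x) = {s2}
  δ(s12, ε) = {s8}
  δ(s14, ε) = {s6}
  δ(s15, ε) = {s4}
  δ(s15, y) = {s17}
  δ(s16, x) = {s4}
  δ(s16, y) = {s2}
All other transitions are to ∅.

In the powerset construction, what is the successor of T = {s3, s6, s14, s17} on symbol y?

{s0, s1, s3, s4, s5, s6, s7, s13, s14, s15, s17}

s3 on y → {s0, s13}.
s6 on y → {s14, s15}.
No y-transition from s14, s17.
Union after reading y: {s0, s13, s14, s15}.
Now take the ε-closure:
From s14 via ε: add s6.
From s15 via ε: add s4.
From s4 via ε: add s7.
From s6 via ε: add s3, s17.
From s7 via ε: add s1.
From s1 via ε: add s5.
No new states can be added; the closed set is {s0, s1, s3, s4, s5, s6, s7, s13, s14, s15, s17}.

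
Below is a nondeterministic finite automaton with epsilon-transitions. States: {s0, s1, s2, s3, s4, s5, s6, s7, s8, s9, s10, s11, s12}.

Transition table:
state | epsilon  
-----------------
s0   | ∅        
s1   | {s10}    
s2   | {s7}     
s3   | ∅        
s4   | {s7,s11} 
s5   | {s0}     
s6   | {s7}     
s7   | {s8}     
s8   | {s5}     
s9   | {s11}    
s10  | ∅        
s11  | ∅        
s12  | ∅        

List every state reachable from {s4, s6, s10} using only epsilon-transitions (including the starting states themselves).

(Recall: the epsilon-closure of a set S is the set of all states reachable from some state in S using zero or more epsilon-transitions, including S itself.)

{s0, s4, s5, s6, s7, s8, s10, s11}

Start with {s4, s6, s10}.
From s4 via epsilon: add s7, s11.
From s7 via epsilon: add s8.
From s8 via epsilon: add s5.
From s5 via epsilon: add s0.
No new states can be added; the closed set is {s0, s4, s5, s6, s7, s8, s10, s11}.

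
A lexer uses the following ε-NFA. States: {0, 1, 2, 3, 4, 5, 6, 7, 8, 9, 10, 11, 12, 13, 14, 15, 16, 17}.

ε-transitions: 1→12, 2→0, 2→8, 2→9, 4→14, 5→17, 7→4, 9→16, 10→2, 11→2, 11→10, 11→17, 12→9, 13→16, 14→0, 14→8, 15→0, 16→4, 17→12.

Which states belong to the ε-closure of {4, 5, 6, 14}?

Start with {4, 5, 6, 14}.
From 5 via ε: add 17.
From 14 via ε: add 0, 8.
From 17 via ε: add 12.
From 12 via ε: add 9.
From 9 via ε: add 16.
No new states can be added; the closed set is {0, 4, 5, 6, 8, 9, 12, 14, 16, 17}.

{0, 4, 5, 6, 8, 9, 12, 14, 16, 17}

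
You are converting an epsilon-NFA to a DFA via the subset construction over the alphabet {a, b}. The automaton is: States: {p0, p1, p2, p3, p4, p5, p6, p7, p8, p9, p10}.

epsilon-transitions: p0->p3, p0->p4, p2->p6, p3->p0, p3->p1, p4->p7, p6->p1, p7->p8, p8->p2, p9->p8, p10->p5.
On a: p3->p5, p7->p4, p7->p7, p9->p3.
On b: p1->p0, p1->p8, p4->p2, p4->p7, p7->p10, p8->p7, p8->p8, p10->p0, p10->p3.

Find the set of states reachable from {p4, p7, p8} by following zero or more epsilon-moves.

Start with {p4, p7, p8}.
From p8 via epsilon: add p2.
From p2 via epsilon: add p6.
From p6 via epsilon: add p1.
No new states can be added; the closed set is {p1, p2, p4, p6, p7, p8}.

{p1, p2, p4, p6, p7, p8}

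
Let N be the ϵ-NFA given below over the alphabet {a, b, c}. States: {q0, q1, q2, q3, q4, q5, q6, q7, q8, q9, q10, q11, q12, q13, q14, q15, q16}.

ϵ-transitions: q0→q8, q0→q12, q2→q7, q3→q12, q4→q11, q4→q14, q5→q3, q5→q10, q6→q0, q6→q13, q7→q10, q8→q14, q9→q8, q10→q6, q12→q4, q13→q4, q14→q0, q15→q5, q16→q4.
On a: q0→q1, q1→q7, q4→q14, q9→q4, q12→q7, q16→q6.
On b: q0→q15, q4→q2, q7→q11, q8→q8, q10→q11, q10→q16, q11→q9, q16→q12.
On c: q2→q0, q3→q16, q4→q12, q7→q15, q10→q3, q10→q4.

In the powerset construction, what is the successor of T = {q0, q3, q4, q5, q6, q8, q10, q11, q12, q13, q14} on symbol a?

q0 on a → {q1}.
q4 on a → {q14}.
q12 on a → {q7}.
No a-transition from q3, q5, q6, q8, q10, q11, q13, q14.
Union after reading a: {q1, q7, q14}.
Now take the ϵ-closure:
From q7 via ϵ: add q10.
From q14 via ϵ: add q0.
From q0 via ϵ: add q8, q12.
From q10 via ϵ: add q6.
From q6 via ϵ: add q13.
From q12 via ϵ: add q4.
From q4 via ϵ: add q11.
No new states can be added; the closed set is {q0, q1, q4, q6, q7, q8, q10, q11, q12, q13, q14}.

{q0, q1, q4, q6, q7, q8, q10, q11, q12, q13, q14}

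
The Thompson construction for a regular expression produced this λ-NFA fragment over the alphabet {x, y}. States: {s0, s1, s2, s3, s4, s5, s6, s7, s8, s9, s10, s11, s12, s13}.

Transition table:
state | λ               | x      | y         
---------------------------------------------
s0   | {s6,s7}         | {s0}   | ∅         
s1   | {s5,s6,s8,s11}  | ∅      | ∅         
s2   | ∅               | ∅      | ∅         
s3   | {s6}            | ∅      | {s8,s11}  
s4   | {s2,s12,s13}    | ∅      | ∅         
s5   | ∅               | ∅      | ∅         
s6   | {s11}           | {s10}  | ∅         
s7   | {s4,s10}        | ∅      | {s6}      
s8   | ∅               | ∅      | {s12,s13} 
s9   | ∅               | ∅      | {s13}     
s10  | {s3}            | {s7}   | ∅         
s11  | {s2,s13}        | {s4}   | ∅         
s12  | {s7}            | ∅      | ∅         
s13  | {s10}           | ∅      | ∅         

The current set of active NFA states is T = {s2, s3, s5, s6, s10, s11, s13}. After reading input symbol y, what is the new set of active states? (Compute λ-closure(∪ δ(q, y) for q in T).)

s3 on y → {s8, s11}.
No y-transition from s2, s5, s6, s10, s11, s13.
Union after reading y: {s8, s11}.
Now take the λ-closure:
From s11 via λ: add s2, s13.
From s13 via λ: add s10.
From s10 via λ: add s3.
From s3 via λ: add s6.
No new states can be added; the closed set is {s2, s3, s6, s8, s10, s11, s13}.

{s2, s3, s6, s8, s10, s11, s13}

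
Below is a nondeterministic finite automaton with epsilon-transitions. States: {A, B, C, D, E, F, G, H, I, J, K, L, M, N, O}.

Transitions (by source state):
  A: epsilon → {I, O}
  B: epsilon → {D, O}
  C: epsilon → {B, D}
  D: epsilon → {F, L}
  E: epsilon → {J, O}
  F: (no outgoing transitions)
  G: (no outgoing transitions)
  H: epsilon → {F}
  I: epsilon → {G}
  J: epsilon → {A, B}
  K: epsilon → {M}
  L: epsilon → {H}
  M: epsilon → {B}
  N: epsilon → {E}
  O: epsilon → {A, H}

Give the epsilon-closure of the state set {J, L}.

Start with {J, L}.
From J via epsilon: add A, B.
From L via epsilon: add H.
From A via epsilon: add I, O.
From B via epsilon: add D.
From H via epsilon: add F.
From I via epsilon: add G.
No new states can be added; the closed set is {A, B, D, F, G, H, I, J, L, O}.

{A, B, D, F, G, H, I, J, L, O}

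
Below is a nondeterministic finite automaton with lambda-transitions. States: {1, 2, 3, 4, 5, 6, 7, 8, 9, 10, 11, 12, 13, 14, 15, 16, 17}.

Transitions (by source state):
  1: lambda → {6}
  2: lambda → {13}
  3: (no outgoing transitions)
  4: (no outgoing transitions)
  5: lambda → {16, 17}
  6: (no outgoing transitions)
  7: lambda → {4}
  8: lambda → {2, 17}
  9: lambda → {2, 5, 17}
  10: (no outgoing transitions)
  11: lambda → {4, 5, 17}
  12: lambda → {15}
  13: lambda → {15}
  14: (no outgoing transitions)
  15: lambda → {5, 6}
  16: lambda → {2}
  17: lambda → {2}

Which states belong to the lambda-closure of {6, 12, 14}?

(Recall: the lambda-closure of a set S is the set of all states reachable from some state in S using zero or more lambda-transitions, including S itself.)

{2, 5, 6, 12, 13, 14, 15, 16, 17}

Start with {6, 12, 14}.
From 12 via lambda: add 15.
From 15 via lambda: add 5.
From 5 via lambda: add 16, 17.
From 16 via lambda: add 2.
From 2 via lambda: add 13.
No new states can be added; the closed set is {2, 5, 6, 12, 13, 14, 15, 16, 17}.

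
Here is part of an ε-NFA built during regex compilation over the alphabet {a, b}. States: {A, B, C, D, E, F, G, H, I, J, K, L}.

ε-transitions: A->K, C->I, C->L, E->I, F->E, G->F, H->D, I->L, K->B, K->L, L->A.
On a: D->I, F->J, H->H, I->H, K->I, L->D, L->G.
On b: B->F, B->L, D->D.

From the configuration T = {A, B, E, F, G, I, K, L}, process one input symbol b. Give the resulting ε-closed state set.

{A, B, E, F, I, K, L}

B on b → {F, L}.
No b-transition from A, E, F, G, I, K, L.
Union after reading b: {F, L}.
Now take the ε-closure:
From F via ε: add E.
From L via ε: add A.
From A via ε: add K.
From E via ε: add I.
From K via ε: add B.
No new states can be added; the closed set is {A, B, E, F, I, K, L}.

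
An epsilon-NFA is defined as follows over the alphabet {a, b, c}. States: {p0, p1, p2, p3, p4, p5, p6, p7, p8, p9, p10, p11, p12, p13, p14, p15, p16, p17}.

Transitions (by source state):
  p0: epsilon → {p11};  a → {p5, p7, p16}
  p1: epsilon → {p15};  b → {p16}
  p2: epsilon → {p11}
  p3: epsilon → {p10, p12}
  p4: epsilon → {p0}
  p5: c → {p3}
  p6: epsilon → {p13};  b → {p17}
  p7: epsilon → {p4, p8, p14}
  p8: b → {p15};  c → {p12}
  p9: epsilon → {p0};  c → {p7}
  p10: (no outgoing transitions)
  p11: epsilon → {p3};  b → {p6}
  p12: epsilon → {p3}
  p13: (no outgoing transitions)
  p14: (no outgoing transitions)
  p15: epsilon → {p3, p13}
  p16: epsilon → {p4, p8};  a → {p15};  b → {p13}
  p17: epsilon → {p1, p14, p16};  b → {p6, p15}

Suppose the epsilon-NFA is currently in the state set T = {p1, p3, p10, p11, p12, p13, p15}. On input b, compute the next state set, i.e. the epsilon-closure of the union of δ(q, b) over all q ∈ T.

{p0, p3, p4, p6, p8, p10, p11, p12, p13, p16}

p1 on b → {p16}.
p11 on b → {p6}.
No b-transition from p3, p10, p12, p13, p15.
Union after reading b: {p6, p16}.
Now take the epsilon-closure:
From p6 via epsilon: add p13.
From p16 via epsilon: add p4, p8.
From p4 via epsilon: add p0.
From p0 via epsilon: add p11.
From p11 via epsilon: add p3.
From p3 via epsilon: add p10, p12.
No new states can be added; the closed set is {p0, p3, p4, p6, p8, p10, p11, p12, p13, p16}.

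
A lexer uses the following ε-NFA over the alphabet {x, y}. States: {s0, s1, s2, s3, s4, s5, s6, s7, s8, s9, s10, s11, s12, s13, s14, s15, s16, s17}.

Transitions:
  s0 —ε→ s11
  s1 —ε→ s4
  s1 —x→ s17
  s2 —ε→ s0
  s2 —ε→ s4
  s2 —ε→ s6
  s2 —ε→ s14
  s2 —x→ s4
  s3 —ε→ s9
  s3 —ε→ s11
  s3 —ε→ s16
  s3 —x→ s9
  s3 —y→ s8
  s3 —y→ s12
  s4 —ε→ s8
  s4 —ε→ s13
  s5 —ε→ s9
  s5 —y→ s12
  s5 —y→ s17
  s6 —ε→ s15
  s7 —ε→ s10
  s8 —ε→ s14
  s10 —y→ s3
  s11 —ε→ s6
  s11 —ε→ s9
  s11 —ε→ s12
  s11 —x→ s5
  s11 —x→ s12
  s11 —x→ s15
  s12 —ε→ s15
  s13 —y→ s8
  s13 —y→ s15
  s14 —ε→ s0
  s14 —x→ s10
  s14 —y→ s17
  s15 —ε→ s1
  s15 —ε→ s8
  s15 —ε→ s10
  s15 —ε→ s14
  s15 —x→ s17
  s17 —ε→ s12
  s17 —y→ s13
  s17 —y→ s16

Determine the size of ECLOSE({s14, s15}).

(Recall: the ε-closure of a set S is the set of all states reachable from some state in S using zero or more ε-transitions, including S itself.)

Start with {s14, s15}.
From s14 via ε: add s0.
From s15 via ε: add s1, s8, s10.
From s0 via ε: add s11.
From s1 via ε: add s4.
From s4 via ε: add s13.
From s11 via ε: add s6, s9, s12.
ε-closure = {s0, s1, s4, s6, s8, s9, s10, s11, s12, s13, s14, s15}, which has 12 states.

12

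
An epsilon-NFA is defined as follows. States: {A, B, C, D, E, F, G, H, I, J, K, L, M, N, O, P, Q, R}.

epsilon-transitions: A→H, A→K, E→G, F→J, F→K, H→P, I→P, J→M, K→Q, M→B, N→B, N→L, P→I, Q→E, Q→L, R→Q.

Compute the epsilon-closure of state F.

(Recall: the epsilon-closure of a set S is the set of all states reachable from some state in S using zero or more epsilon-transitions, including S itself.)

{B, E, F, G, J, K, L, M, Q}

Start with {F}.
From F via epsilon: add J, K.
From J via epsilon: add M.
From K via epsilon: add Q.
From M via epsilon: add B.
From Q via epsilon: add E, L.
From E via epsilon: add G.
No new states can be added; the closed set is {B, E, F, G, J, K, L, M, Q}.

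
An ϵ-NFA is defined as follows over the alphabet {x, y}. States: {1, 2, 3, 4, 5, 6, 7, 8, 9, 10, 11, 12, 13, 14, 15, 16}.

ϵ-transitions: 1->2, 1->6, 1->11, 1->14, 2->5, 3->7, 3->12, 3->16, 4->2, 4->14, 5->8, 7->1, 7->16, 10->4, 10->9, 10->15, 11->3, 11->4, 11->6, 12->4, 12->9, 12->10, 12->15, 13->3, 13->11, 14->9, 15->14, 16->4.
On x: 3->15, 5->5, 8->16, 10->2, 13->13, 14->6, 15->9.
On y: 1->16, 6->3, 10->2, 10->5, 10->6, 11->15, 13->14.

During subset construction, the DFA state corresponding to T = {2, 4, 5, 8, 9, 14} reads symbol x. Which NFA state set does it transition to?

5 on x → {5}.
8 on x → {16}.
14 on x → {6}.
No x-transition from 2, 4, 9.
Union after reading x: {5, 6, 16}.
Now take the ϵ-closure:
From 5 via ϵ: add 8.
From 16 via ϵ: add 4.
From 4 via ϵ: add 2, 14.
From 14 via ϵ: add 9.
No new states can be added; the closed set is {2, 4, 5, 6, 8, 9, 14, 16}.

{2, 4, 5, 6, 8, 9, 14, 16}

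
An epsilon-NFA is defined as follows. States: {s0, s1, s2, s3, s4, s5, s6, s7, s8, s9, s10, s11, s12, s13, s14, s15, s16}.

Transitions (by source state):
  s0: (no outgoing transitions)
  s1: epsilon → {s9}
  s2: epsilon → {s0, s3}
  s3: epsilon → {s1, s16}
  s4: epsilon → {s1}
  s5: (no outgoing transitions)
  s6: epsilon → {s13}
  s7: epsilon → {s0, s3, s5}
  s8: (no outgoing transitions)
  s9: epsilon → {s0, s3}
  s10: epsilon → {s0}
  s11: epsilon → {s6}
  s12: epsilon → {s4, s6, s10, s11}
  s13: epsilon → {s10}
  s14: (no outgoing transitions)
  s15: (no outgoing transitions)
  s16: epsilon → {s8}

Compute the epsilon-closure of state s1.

{s0, s1, s3, s8, s9, s16}

Start with {s1}.
From s1 via epsilon: add s9.
From s9 via epsilon: add s0, s3.
From s3 via epsilon: add s16.
From s16 via epsilon: add s8.
No new states can be added; the closed set is {s0, s1, s3, s8, s9, s16}.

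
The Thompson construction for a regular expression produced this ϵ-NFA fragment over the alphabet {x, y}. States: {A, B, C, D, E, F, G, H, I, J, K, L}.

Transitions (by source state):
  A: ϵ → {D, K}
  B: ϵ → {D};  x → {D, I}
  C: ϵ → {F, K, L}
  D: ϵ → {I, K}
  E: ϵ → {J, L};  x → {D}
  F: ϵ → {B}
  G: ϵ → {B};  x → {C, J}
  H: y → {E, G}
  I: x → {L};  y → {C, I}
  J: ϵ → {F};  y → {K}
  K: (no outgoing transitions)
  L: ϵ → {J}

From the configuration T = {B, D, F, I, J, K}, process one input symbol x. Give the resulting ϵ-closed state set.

{B, D, F, I, J, K, L}

B on x → {D, I}.
I on x → {L}.
No x-transition from D, F, J, K.
Union after reading x: {D, I, L}.
Now take the ϵ-closure:
From D via ϵ: add K.
From L via ϵ: add J.
From J via ϵ: add F.
From F via ϵ: add B.
No new states can be added; the closed set is {B, D, F, I, J, K, L}.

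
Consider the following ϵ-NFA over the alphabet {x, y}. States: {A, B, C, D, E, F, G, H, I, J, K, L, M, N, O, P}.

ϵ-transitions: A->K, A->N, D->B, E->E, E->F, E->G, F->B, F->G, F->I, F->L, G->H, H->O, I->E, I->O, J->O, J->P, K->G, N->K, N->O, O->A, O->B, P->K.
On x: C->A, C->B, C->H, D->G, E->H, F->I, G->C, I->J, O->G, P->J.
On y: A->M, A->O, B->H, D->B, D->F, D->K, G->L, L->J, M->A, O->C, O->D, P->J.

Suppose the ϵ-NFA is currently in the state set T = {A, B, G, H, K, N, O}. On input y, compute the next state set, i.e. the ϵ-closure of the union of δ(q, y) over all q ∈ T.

{A, B, C, D, G, H, K, L, M, N, O}

A on y → {M, O}.
B on y → {H}.
G on y → {L}.
O on y → {C, D}.
No y-transition from H, K, N.
Union after reading y: {C, D, H, L, M, O}.
Now take the ϵ-closure:
From D via ϵ: add B.
From O via ϵ: add A.
From A via ϵ: add K, N.
From K via ϵ: add G.
No new states can be added; the closed set is {A, B, C, D, G, H, K, L, M, N, O}.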